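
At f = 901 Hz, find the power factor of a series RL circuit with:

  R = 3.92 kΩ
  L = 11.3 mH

Step 1 — Angular frequency: ω = 2π·f = 2π·901 = 5661 rad/s.
Step 2 — Component impedances:
  R: Z = R = 3920 Ω
  L: Z = jωL = j·5661·0.0113 = 0 + j63.97 Ω
Step 3 — Series combination: Z_total = R + L = 3920 + j63.97 Ω = 3921∠0.9° Ω.
Step 4 — Power factor: PF = cos(φ) = Re(Z)/|Z| = 3920/3920.5 = 0.9999.
Step 5 — Type: Im(Z) = 63.97 ⇒ lagging (phase φ = 0.9°).

PF = 0.9999 (lagging, φ = 0.9°)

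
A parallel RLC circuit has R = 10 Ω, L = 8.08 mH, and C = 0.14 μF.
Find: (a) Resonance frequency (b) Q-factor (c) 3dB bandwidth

Step 1 — Resonance: ω₀ = 1/√(LC) = 1/√(0.00808·1.4e-07) = 2.973e+04 rad/s.
Step 2 — f₀ = ω₀/(2π) = 4732 Hz.
Step 3 — Parallel Q: Q = R/(ω₀L) = 10/(2.973e+04·0.00808) = 0.04163.
Step 4 — Bandwidth: Δω = ω₀/Q = 7.143e+05 rad/s; BW = Δω/(2π) = 1.137e+05 Hz.

(a) f₀ = 4732 Hz  (b) Q = 0.04163  (c) BW = 1.137e+05 Hz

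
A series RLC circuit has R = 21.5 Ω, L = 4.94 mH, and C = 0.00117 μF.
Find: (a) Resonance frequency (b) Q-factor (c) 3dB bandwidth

Step 1 — Resonance condition Im(Z)=0 gives ω₀ = 1/√(LC).
Step 2 — ω₀ = 1/√(0.00494·1.17e-09) = 4.16e+05 rad/s.
Step 3 — f₀ = ω₀/(2π) = 6.62e+04 Hz.
Step 4 — Series Q: Q = ω₀L/R = 4.16e+05·0.00494/21.5 = 95.57.
Step 5 — 3dB bandwidth: Δω = ω₀/Q = 4352 rad/s; BW = Δω/(2π) = 692.7 Hz.

(a) f₀ = 6.62e+04 Hz  (b) Q = 95.57  (c) BW = 692.7 Hz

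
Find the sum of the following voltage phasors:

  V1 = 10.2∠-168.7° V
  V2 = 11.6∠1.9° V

Step 1 — Convert each phasor to rectangular form:
  V1 = 10.2·(cos(-168.7°) + j·sin(-168.7°)) = -10 - j1.999 V
  V2 = 11.6·(cos(1.9°) + j·sin(1.9°)) = 11.59 + j0.3846 V
Step 2 — Sum components: V_total = 1.591 - j1.614 V.
Step 3 — Convert to polar: |V_total| = 2.267 V, ∠V_total = -45.4°.

V_total = 2.267∠-45.4° V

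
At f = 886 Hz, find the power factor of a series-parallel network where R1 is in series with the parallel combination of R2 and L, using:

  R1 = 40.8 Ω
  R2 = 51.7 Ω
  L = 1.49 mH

Step 1 — Angular frequency: ω = 2π·f = 2π·886 = 5567 rad/s.
Step 2 — Component impedances:
  R1: Z = R = 40.8 Ω
  R2: Z = R = 51.7 Ω
  L: Z = jωL = j·5567·0.00149 = 0 + j8.295 Ω
Step 3 — Parallel branch: R2 || L = 1/(1/R2 + 1/L) = 1.297 + j8.087 Ω.
Step 4 — Series with R1: Z_total = R1 + (R2 || L) = 42.1 + j8.087 Ω = 42.87∠10.9° Ω.
Step 5 — Power factor: PF = cos(φ) = Re(Z)/|Z| = 42.1/42.87 = 0.982.
Step 6 — Type: Im(Z) = 8.087 ⇒ lagging (phase φ = 10.9°).

PF = 0.982 (lagging, φ = 10.9°)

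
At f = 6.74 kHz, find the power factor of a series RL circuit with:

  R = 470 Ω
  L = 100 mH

Step 1 — Angular frequency: ω = 2π·f = 2π·6740 = 4.235e+04 rad/s.
Step 2 — Component impedances:
  R: Z = R = 470 Ω
  L: Z = jωL = j·4.235e+04·0.1 = 0 + j4235 Ω
Step 3 — Series combination: Z_total = R + L = 470 + j4235 Ω = 4261∠83.7° Ω.
Step 4 — Power factor: PF = cos(φ) = Re(Z)/|Z| = 470/4261 = 0.1103.
Step 5 — Type: Im(Z) = 4235 ⇒ lagging (phase φ = 83.7°).

PF = 0.1103 (lagging, φ = 83.7°)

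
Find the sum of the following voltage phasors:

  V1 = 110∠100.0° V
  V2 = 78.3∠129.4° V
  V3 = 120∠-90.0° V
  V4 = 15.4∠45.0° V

Step 1 — Convert each phasor to rectangular form:
  V1 = 110·(cos(100.0°) + j·sin(100.0°)) = -19.1 + j108.3 V
  V2 = 78.3·(cos(129.4°) + j·sin(129.4°)) = -49.7 + j60.51 V
  V3 = 120·(cos(-90.0°) + j·sin(-90.0°)) = 0 - j120 V
  V4 = 15.4·(cos(45.0°) + j·sin(45.0°)) = 10.89 + j10.89 V
Step 2 — Sum components: V_total = -57.91 + j59.72 V.
Step 3 — Convert to polar: |V_total| = 83.19 V, ∠V_total = 134.1°.

V_total = 83.19∠134.1° V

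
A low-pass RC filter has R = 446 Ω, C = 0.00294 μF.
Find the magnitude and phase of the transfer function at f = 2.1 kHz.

Step 1 — Angular frequency: ω = 2π·2100 = 1.319e+04 rad/s.
Step 2 — Transfer function: H(jω) = 1/(1 + jωRC).
Step 3 — Denominator: 1 + jωRC = 1 + j·1.319e+04·446·2.94e-09 = 1 + j0.0173.
Step 4 — H = 0.9997 - j0.0173.
Step 5 — Magnitude: |H| = 0.9999 (-0.0 dB); phase: φ = -1.0°.

|H| = 0.9999 (-0.0 dB), φ = -1.0°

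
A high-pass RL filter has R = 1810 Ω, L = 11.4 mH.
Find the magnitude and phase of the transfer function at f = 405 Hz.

Step 1 — Angular frequency: ω = 2π·405 = 2545 rad/s.
Step 2 — Transfer function: H(jω) = jωL/(R + jωL).
Step 3 — Numerator jωL = j·29.01; denominator R + jωL = 1810 + j29.01.
Step 4 — H = 0.0002568 + j0.01602.
Step 5 — Magnitude: |H| = 0.01603 (-35.9 dB); phase: φ = 89.1°.

|H| = 0.01603 (-35.9 dB), φ = 89.1°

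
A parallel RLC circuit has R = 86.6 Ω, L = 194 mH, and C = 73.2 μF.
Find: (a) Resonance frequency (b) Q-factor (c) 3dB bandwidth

Step 1 — Resonance: ω₀ = 1/√(LC) = 1/√(0.194·7.32e-05) = 265.4 rad/s.
Step 2 — f₀ = ω₀/(2π) = 42.23 Hz.
Step 3 — Parallel Q: Q = R/(ω₀L) = 86.6/(265.4·0.194) = 1.682.
Step 4 — Bandwidth: Δω = ω₀/Q = 157.8 rad/s; BW = Δω/(2π) = 25.11 Hz.

(a) f₀ = 42.23 Hz  (b) Q = 1.682  (c) BW = 25.11 Hz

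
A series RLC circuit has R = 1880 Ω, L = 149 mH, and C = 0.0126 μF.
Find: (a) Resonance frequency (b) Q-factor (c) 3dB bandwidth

Step 1 — Resonance condition Im(Z)=0 gives ω₀ = 1/√(LC).
Step 2 — ω₀ = 1/√(0.149·1.26e-08) = 2.308e+04 rad/s.
Step 3 — f₀ = ω₀/(2π) = 3673 Hz.
Step 4 — Series Q: Q = ω₀L/R = 2.308e+04·0.149/1880 = 1.829.
Step 5 — 3dB bandwidth: Δω = ω₀/Q = 1.262e+04 rad/s; BW = Δω/(2π) = 2008 Hz.

(a) f₀ = 3673 Hz  (b) Q = 1.829  (c) BW = 2008 Hz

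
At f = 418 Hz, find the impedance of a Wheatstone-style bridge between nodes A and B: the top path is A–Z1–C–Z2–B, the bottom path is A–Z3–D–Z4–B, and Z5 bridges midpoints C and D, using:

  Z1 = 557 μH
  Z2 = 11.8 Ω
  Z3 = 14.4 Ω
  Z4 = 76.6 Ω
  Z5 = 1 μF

Step 1 — Angular frequency: ω = 2π·f = 2π·418 = 2626 rad/s.
Step 2 — Component impedances:
  Z1: Z = jωL = j·2626·0.000557 = 0 + j1.463 Ω
  Z2: Z = R = 11.8 Ω
  Z3: Z = R = 14.4 Ω
  Z4: Z = R = 76.6 Ω
  Z5: Z = 1/(jωC) = -j/(ω·C) = 0 - j380.8 Ω
Step 3 — Bridge requires nodal analysis (the Z5 bridge couples midpoints C and D, so the two paths cannot be reduced to a simple series/parallel combination). Setting node B to ground and injecting 1 A at node A, the 3-node admittance system at A, C, D solves to V_A = Z_AB = 10.45 + j1.143 Ω = 10.51∠6.2° Ω.

Z = 10.45 + j1.143 Ω = 10.51∠6.2° Ω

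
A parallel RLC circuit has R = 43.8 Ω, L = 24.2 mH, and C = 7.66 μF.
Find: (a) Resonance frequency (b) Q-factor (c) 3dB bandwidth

Step 1 — Resonance: ω₀ = 1/√(LC) = 1/√(0.0242·7.66e-06) = 2323 rad/s.
Step 2 — f₀ = ω₀/(2π) = 369.7 Hz.
Step 3 — Parallel Q: Q = R/(ω₀L) = 43.8/(2323·0.0242) = 0.7793.
Step 4 — Bandwidth: Δω = ω₀/Q = 2981 rad/s; BW = Δω/(2π) = 474.4 Hz.

(a) f₀ = 369.7 Hz  (b) Q = 0.7793  (c) BW = 474.4 Hz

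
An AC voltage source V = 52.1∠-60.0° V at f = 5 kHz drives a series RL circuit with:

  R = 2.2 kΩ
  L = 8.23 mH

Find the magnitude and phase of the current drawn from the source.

Step 1 — Angular frequency: ω = 2π·f = 2π·5000 = 3.142e+04 rad/s.
Step 2 — Component impedances:
  R: Z = R = 2200 Ω
  L: Z = jωL = j·3.142e+04·0.00823 = 0 + j258.6 Ω
Step 3 — Series combination: Z_total = R + L = 2200 + j258.6 Ω = 2215∠6.7° Ω.
Step 4 — Source phasor: V = 52.1∠-60.0° V = 26.05 - j45.12 V.
Step 5 — Ohm's law: I = V / Z_total = (26.05 - j45.12) / (2200 + j258.6) = 0.009302 - j0.0216 A.
Step 6 — Convert to polar: |I| = 0.02352 A, ∠I = -66.7°.

I = 0.02352∠-66.7° A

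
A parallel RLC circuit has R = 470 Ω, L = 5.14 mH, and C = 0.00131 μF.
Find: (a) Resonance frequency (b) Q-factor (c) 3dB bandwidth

Step 1 — Resonance: ω₀ = 1/√(LC) = 1/√(0.00514·1.31e-09) = 3.854e+05 rad/s.
Step 2 — f₀ = ω₀/(2π) = 6.133e+04 Hz.
Step 3 — Parallel Q: Q = R/(ω₀L) = 470/(3.854e+05·0.00514) = 0.2373.
Step 4 — Bandwidth: Δω = ω₀/Q = 1.624e+06 rad/s; BW = Δω/(2π) = 2.585e+05 Hz.

(a) f₀ = 6.133e+04 Hz  (b) Q = 0.2373  (c) BW = 2.585e+05 Hz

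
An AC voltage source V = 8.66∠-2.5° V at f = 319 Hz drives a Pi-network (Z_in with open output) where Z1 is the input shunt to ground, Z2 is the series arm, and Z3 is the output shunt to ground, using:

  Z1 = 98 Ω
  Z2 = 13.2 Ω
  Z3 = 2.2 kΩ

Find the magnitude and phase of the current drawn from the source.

Step 1 — Angular frequency: ω = 2π·f = 2π·319 = 2004 rad/s.
Step 2 — Component impedances:
  Z1: Z = R = 98 Ω
  Z2: Z = R = 13.2 Ω
  Z3: Z = R = 2200 Ω
Step 3 — With open output, the series arm Z2 and the output shunt Z3 appear in series to ground: Z2 + Z3 = 2213 Ω.
Step 4 — Parallel with input shunt Z1: Z_in = Z1 || (Z2 + Z3) = 93.84 Ω = 93.84∠0.0° Ω.
Step 5 — Source phasor: V = 8.66∠-2.5° V = 8.652 - j0.3777 V.
Step 6 — Ohm's law: I = V / Z_total = (8.652 - j0.3777) / (93.84) = 0.09219 - j0.004025 A.
Step 7 — Convert to polar: |I| = 0.09228 A, ∠I = -2.5°.

I = 0.09228∠-2.5° A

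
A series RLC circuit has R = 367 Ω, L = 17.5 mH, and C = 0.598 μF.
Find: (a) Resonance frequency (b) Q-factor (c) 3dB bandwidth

Step 1 — Resonance condition Im(Z)=0 gives ω₀ = 1/√(LC).
Step 2 — ω₀ = 1/√(0.0175·5.98e-07) = 9775 rad/s.
Step 3 — f₀ = ω₀/(2π) = 1556 Hz.
Step 4 — Series Q: Q = ω₀L/R = 9775·0.0175/367 = 0.4661.
Step 5 — 3dB bandwidth: Δω = ω₀/Q = 2.097e+04 rad/s; BW = Δω/(2π) = 3338 Hz.

(a) f₀ = 1556 Hz  (b) Q = 0.4661  (c) BW = 3338 Hz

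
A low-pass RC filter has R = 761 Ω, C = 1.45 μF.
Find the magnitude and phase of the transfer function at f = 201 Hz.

Step 1 — Angular frequency: ω = 2π·201 = 1263 rad/s.
Step 2 — Transfer function: H(jω) = 1/(1 + jωRC).
Step 3 — Denominator: 1 + jωRC = 1 + j·1263·761·1.45e-06 = 1 + j1.394.
Step 4 — H = 0.3399 - j0.4737.
Step 5 — Magnitude: |H| = 0.583 (-4.7 dB); phase: φ = -54.3°.

|H| = 0.583 (-4.7 dB), φ = -54.3°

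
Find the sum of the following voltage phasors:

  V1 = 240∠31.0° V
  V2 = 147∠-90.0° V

Step 1 — Convert each phasor to rectangular form:
  V1 = 240·(cos(31.0°) + j·sin(31.0°)) = 205.7 + j123.6 V
  V2 = 147·(cos(-90.0°) + j·sin(-90.0°)) = 0 - j147 V
Step 2 — Sum components: V_total = 205.7 - j23.39 V.
Step 3 — Convert to polar: |V_total| = 207 V, ∠V_total = -6.5°.

V_total = 207∠-6.5° V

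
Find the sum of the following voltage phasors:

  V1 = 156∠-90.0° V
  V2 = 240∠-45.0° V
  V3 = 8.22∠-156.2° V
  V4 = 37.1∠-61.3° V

Step 1 — Convert each phasor to rectangular form:
  V1 = 156·(cos(-90.0°) + j·sin(-90.0°)) = 0 - j156 V
  V2 = 240·(cos(-45.0°) + j·sin(-45.0°)) = 169.7 - j169.7 V
  V3 = 8.22·(cos(-156.2°) + j·sin(-156.2°)) = -7.521 - j3.317 V
  V4 = 37.1·(cos(-61.3°) + j·sin(-61.3°)) = 17.82 - j32.54 V
Step 2 — Sum components: V_total = 180 - j361.6 V.
Step 3 — Convert to polar: |V_total| = 403.9 V, ∠V_total = -63.5°.

V_total = 403.9∠-63.5° V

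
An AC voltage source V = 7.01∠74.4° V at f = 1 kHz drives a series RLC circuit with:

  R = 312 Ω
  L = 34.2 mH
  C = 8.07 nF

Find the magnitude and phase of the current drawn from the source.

Step 1 — Angular frequency: ω = 2π·f = 2π·1000 = 6283 rad/s.
Step 2 — Component impedances:
  R: Z = R = 312 Ω
  L: Z = jωL = j·6283·0.0342 = 0 + j214.9 Ω
  C: Z = 1/(jωC) = -j/(ω·C) = 0 - j1.972e+04 Ω
Step 3 — Series combination: Z_total = R + L + C = 312 - j1.951e+04 Ω = 1.951e+04∠-89.1° Ω.
Step 4 — Source phasor: V = 7.01∠74.4° V = 1.885 + j6.752 V.
Step 5 — Ohm's law: I = V / Z_total = (1.885 + j6.752) / (312 - j1.951e+04) = -0.0003445 + j0.0001021 A.
Step 6 — Convert to polar: |I| = 0.0003593 A, ∠I = 163.5°.

I = 0.0003593∠163.5° A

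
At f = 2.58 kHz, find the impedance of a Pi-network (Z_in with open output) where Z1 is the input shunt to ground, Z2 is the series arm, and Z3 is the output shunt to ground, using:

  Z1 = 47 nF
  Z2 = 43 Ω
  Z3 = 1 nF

Step 1 — Angular frequency: ω = 2π·f = 2π·2580 = 1.621e+04 rad/s.
Step 2 — Component impedances:
  Z1: Z = 1/(jωC) = -j/(ω·C) = 0 - j1313 Ω
  Z2: Z = R = 43 Ω
  Z3: Z = 1/(jωC) = -j/(ω·C) = 0 - j6.169e+04 Ω
Step 3 — With open output, the series arm Z2 and the output shunt Z3 appear in series to ground: Z2 + Z3 = 43 - j6.169e+04 Ω.
Step 4 — Parallel with input shunt Z1: Z_in = Z1 || (Z2 + Z3) = 0.01866 - j1285 Ω = 1285∠-90.0° Ω.

Z = 0.01866 - j1285 Ω = 1285∠-90.0° Ω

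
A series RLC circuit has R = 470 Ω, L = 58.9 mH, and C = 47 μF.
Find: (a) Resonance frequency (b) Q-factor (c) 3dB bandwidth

Step 1 — Resonance: ω₀ = 1/√(LC) = 1/√(0.0589·4.7e-05) = 601 rad/s.
Step 2 — f₀ = ω₀/(2π) = 95.66 Hz.
Step 3 — Series Q: Q = ω₀L/R = 601·0.0589/470 = 0.07532.
Step 4 — Bandwidth: Δω = ω₀/Q = 7980 rad/s; BW = Δω/(2π) = 1270 Hz.

(a) f₀ = 95.66 Hz  (b) Q = 0.07532  (c) BW = 1270 Hz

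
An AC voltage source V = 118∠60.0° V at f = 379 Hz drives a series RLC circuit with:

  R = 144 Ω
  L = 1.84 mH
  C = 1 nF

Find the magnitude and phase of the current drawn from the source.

Step 1 — Angular frequency: ω = 2π·f = 2π·379 = 2381 rad/s.
Step 2 — Component impedances:
  R: Z = R = 144 Ω
  L: Z = jωL = j·2381·0.00184 = 0 + j4.382 Ω
  C: Z = 1/(jωC) = -j/(ω·C) = 0 - j4.199e+05 Ω
Step 3 — Series combination: Z_total = R + L + C = 144 - j4.199e+05 Ω = 4.199e+05∠-90.0° Ω.
Step 4 — Source phasor: V = 118∠60.0° V = 59 + j102.2 V.
Step 5 — Ohm's law: I = V / Z_total = (59 + j102.2) / (144 - j4.199e+05) = -0.0002433 + j0.0001406 A.
Step 6 — Convert to polar: |I| = 0.000281 A, ∠I = 150.0°.

I = 0.000281∠150.0° A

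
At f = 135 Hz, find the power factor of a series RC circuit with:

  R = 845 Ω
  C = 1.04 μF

Step 1 — Angular frequency: ω = 2π·f = 2π·135 = 848.2 rad/s.
Step 2 — Component impedances:
  R: Z = R = 845 Ω
  C: Z = 1/(jωC) = -j/(ω·C) = 0 - j1134 Ω
Step 3 — Series combination: Z_total = R + C = 845 - j1134 Ω = 1414∠-53.3° Ω.
Step 4 — Power factor: PF = cos(φ) = Re(Z)/|Z| = 845/1414 = 0.5976.
Step 5 — Type: Im(Z) = -1134 ⇒ leading (phase φ = -53.3°).

PF = 0.5976 (leading, φ = -53.3°)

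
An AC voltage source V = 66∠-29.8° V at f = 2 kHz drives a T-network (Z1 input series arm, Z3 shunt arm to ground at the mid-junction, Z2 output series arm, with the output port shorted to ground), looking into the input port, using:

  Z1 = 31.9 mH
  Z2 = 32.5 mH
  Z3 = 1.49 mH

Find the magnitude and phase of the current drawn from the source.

Step 1 — Angular frequency: ω = 2π·f = 2π·2000 = 1.257e+04 rad/s.
Step 2 — Component impedances:
  Z1: Z = jωL = j·1.257e+04·0.0319 = 0 + j400.9 Ω
  Z2: Z = jωL = j·1.257e+04·0.0325 = 0 + j408.4 Ω
  Z3: Z = jωL = j·1.257e+04·0.00149 = 0 + j18.72 Ω
Step 3 — With the output port shorted to ground, the output series arm Z2 runs from the junction to ground; the shunt arm Z3 also runs from the junction to ground. They appear in parallel: Z3 || Z2 = 0 + j17.9 Ω.
Step 4 — Series with input arm Z1: Z_in = Z1 + (Z3 || Z2) = 0 + j418.8 Ω = 418.8∠90.0° Ω.
Step 5 — Source phasor: V = 66∠-29.8° V = 57.27 - j32.8 V.
Step 6 — Ohm's law: I = V / Z_total = (57.27 - j32.8) / (0 + j418.8) = -0.07833 - j0.1368 A.
Step 7 — Convert to polar: |I| = 0.1576 A, ∠I = -119.8°.

I = 0.1576∠-119.8° A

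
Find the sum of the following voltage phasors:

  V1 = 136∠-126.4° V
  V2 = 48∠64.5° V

Step 1 — Convert each phasor to rectangular form:
  V1 = 136·(cos(-126.4°) + j·sin(-126.4°)) = -80.7 - j109.5 V
  V2 = 48·(cos(64.5°) + j·sin(64.5°)) = 20.66 + j43.32 V
Step 2 — Sum components: V_total = -60.04 - j66.14 V.
Step 3 — Convert to polar: |V_total| = 89.33 V, ∠V_total = -132.2°.

V_total = 89.33∠-132.2° V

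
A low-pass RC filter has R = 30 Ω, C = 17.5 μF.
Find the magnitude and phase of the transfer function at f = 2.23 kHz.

Step 1 — Angular frequency: ω = 2π·2230 = 1.401e+04 rad/s.
Step 2 — Transfer function: H(jω) = 1/(1 + jωRC).
Step 3 — Denominator: 1 + jωRC = 1 + j·1.401e+04·30·1.75e-05 = 1 + j7.356.
Step 4 — H = 0.01815 - j0.1335.
Step 5 — Magnitude: |H| = 0.1347 (-17.4 dB); phase: φ = -82.3°.

|H| = 0.1347 (-17.4 dB), φ = -82.3°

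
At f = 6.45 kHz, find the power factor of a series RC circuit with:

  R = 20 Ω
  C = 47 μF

Step 1 — Angular frequency: ω = 2π·f = 2π·6450 = 4.053e+04 rad/s.
Step 2 — Component impedances:
  R: Z = R = 20 Ω
  C: Z = 1/(jωC) = -j/(ω·C) = 0 - j0.525 Ω
Step 3 — Series combination: Z_total = R + C = 20 - j0.525 Ω = 20.01∠-1.5° Ω.
Step 4 — Power factor: PF = cos(φ) = Re(Z)/|Z| = 20/20.007 = 0.9997.
Step 5 — Type: Im(Z) = -0.525 ⇒ leading (phase φ = -1.5°).

PF = 0.9997 (leading, φ = -1.5°)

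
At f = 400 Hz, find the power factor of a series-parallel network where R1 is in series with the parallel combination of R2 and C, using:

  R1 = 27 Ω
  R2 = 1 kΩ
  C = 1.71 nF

Step 1 — Angular frequency: ω = 2π·f = 2π·400 = 2513 rad/s.
Step 2 — Component impedances:
  R1: Z = R = 27 Ω
  R2: Z = R = 1000 Ω
  C: Z = 1/(jωC) = -j/(ω·C) = 0 - j2.327e+05 Ω
Step 3 — Parallel branch: R2 || C = 1/(1/R2 + 1/C) = 1000 - j4.298 Ω.
Step 4 — Series with R1: Z_total = R1 + (R2 || C) = 1027 - j4.298 Ω = 1027∠-0.2° Ω.
Step 5 — Power factor: PF = cos(φ) = Re(Z)/|Z| = 1027/1027 = 1.
Step 6 — Type: Im(Z) = -4.298 ⇒ leading (phase φ = -0.2°).

PF = 1 (leading, φ = -0.2°)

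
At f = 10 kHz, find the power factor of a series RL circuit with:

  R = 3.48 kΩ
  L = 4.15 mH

Step 1 — Angular frequency: ω = 2π·f = 2π·1e+04 = 6.283e+04 rad/s.
Step 2 — Component impedances:
  R: Z = R = 3480 Ω
  L: Z = jωL = j·6.283e+04·0.00415 = 0 + j260.8 Ω
Step 3 — Series combination: Z_total = R + L = 3480 + j260.8 Ω = 3490∠4.3° Ω.
Step 4 — Power factor: PF = cos(φ) = Re(Z)/|Z| = 3480/3489.8 = 0.9972.
Step 5 — Type: Im(Z) = 260.8 ⇒ lagging (phase φ = 4.3°).

PF = 0.9972 (lagging, φ = 4.3°)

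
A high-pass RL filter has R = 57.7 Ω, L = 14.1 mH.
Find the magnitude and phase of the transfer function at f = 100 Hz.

Step 1 — Angular frequency: ω = 2π·100 = 628.3 rad/s.
Step 2 — Transfer function: H(jω) = jωL/(R + jωL).
Step 3 — Numerator jωL = j·8.859; denominator R + jωL = 57.7 + j8.859.
Step 4 — H = 0.02303 + j0.15.
Step 5 — Magnitude: |H| = 0.1518 (-16.4 dB); phase: φ = 81.3°.

|H| = 0.1518 (-16.4 dB), φ = 81.3°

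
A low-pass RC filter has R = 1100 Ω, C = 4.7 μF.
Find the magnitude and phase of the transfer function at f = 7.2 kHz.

Step 1 — Angular frequency: ω = 2π·7200 = 4.524e+04 rad/s.
Step 2 — Transfer function: H(jω) = 1/(1 + jωRC).
Step 3 — Denominator: 1 + jωRC = 1 + j·4.524e+04·1100·4.7e-06 = 1 + j233.9.
Step 4 — H = 1.828e-05 - j0.004276.
Step 5 — Magnitude: |H| = 0.004276 (-47.4 dB); phase: φ = -89.8°.

|H| = 0.004276 (-47.4 dB), φ = -89.8°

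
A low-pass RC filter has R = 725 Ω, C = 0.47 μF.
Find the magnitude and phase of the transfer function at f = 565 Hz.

Step 1 — Angular frequency: ω = 2π·565 = 3550 rad/s.
Step 2 — Transfer function: H(jω) = 1/(1 + jωRC).
Step 3 — Denominator: 1 + jωRC = 1 + j·3550·725·4.7e-07 = 1 + j1.21.
Step 4 — H = 0.406 - j0.4911.
Step 5 — Magnitude: |H| = 0.6372 (-3.9 dB); phase: φ = -50.4°.

|H| = 0.6372 (-3.9 dB), φ = -50.4°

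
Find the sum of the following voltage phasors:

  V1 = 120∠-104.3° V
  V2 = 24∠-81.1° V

Step 1 — Convert each phasor to rectangular form:
  V1 = 120·(cos(-104.3°) + j·sin(-104.3°)) = -29.64 - j116.3 V
  V2 = 24·(cos(-81.1°) + j·sin(-81.1°)) = 3.713 - j23.71 V
Step 2 — Sum components: V_total = -25.93 - j140 V.
Step 3 — Convert to polar: |V_total| = 142.4 V, ∠V_total = -100.5°.

V_total = 142.4∠-100.5° V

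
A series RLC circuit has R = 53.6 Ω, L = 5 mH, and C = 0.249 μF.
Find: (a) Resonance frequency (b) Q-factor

Step 1 — Resonance condition Im(Z)=0 gives ω₀ = 1/√(LC).
Step 2 — ω₀ = 1/√(0.005·2.49e-07) = 2.834e+04 rad/s.
Step 3 — f₀ = ω₀/(2π) = 4511 Hz.
Step 4 — Series Q: Q = ω₀L/R = 2.834e+04·0.005/53.6 = 2.644.

(a) f₀ = 4511 Hz  (b) Q = 2.644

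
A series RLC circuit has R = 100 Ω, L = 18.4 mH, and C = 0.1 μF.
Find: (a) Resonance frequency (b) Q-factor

Step 1 — Resonance condition Im(Z)=0 gives ω₀ = 1/√(LC).
Step 2 — ω₀ = 1/√(0.0184·1e-07) = 2.331e+04 rad/s.
Step 3 — f₀ = ω₀/(2π) = 3710 Hz.
Step 4 — Series Q: Q = ω₀L/R = 2.331e+04·0.0184/100 = 4.29.

(a) f₀ = 3710 Hz  (b) Q = 4.29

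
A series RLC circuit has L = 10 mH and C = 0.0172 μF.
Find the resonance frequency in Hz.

Step 1 — Resonance condition Im(Z)=0 gives ω₀ = 1/√(LC).
Step 2 — ω₀ = 1/√(0.01·1.72e-08) = 7.625e+04 rad/s.
Step 3 — f₀ = ω₀/(2π) = 1.214e+04 Hz.

f₀ = 1.214e+04 Hz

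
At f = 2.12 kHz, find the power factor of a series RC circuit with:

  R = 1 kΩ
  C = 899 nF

Step 1 — Angular frequency: ω = 2π·f = 2π·2120 = 1.332e+04 rad/s.
Step 2 — Component impedances:
  R: Z = R = 1000 Ω
  C: Z = 1/(jωC) = -j/(ω·C) = 0 - j83.51 Ω
Step 3 — Series combination: Z_total = R + C = 1000 - j83.51 Ω = 1003∠-4.8° Ω.
Step 4 — Power factor: PF = cos(φ) = Re(Z)/|Z| = 1000/1003.5 = 0.9965.
Step 5 — Type: Im(Z) = -83.51 ⇒ leading (phase φ = -4.8°).

PF = 0.9965 (leading, φ = -4.8°)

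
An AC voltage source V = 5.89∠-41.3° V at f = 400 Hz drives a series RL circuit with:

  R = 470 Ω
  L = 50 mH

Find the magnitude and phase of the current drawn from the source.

Step 1 — Angular frequency: ω = 2π·f = 2π·400 = 2513 rad/s.
Step 2 — Component impedances:
  R: Z = R = 470 Ω
  L: Z = jωL = j·2513·0.05 = 0 + j125.7 Ω
Step 3 — Series combination: Z_total = R + L = 470 + j125.7 Ω = 486.5∠15.0° Ω.
Step 4 — Source phasor: V = 5.89∠-41.3° V = 4.425 - j3.887 V.
Step 5 — Ohm's law: I = V / Z_total = (4.425 - j3.887) / (470 + j125.7) = 0.006723 - j0.01007 A.
Step 6 — Convert to polar: |I| = 0.01211 A, ∠I = -56.3°.

I = 0.01211∠-56.3° A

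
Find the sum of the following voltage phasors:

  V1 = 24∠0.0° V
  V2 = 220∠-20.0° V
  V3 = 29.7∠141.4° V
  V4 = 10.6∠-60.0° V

Step 1 — Convert each phasor to rectangular form:
  V1 = 24·(cos(0.0°) + j·sin(0.0°)) = 24 V
  V2 = 220·(cos(-20.0°) + j·sin(-20.0°)) = 206.7 - j75.24 V
  V3 = 29.7·(cos(141.4°) + j·sin(141.4°)) = -23.21 + j18.53 V
  V4 = 10.6·(cos(-60.0°) + j·sin(-60.0°)) = 5.3 - j9.18 V
Step 2 — Sum components: V_total = 212.8 - j65.9 V.
Step 3 — Convert to polar: |V_total| = 222.8 V, ∠V_total = -17.2°.

V_total = 222.8∠-17.2° V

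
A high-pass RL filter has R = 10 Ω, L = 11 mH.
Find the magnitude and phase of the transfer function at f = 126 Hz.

Step 1 — Angular frequency: ω = 2π·126 = 791.7 rad/s.
Step 2 — Transfer function: H(jω) = jωL/(R + jωL).
Step 3 — Numerator jωL = j·8.708; denominator R + jωL = 10 + j8.708.
Step 4 — H = 0.4313 + j0.4953.
Step 5 — Magnitude: |H| = 0.6567 (-3.7 dB); phase: φ = 48.9°.

|H| = 0.6567 (-3.7 dB), φ = 48.9°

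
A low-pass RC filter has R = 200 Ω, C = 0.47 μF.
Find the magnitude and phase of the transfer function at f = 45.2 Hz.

Step 1 — Angular frequency: ω = 2π·45.2 = 284 rad/s.
Step 2 — Transfer function: H(jω) = 1/(1 + jωRC).
Step 3 — Denominator: 1 + jωRC = 1 + j·284·200·4.7e-07 = 1 + j0.0267.
Step 4 — H = 0.9993 - j0.02668.
Step 5 — Magnitude: |H| = 0.9996 (-0.0 dB); phase: φ = -1.5°.

|H| = 0.9996 (-0.0 dB), φ = -1.5°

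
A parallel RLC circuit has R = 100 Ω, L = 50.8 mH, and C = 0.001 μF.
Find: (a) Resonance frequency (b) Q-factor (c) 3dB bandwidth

Step 1 — Resonance: ω₀ = 1/√(LC) = 1/√(0.0508·1e-09) = 1.403e+05 rad/s.
Step 2 — f₀ = ω₀/(2π) = 2.233e+04 Hz.
Step 3 — Parallel Q: Q = R/(ω₀L) = 100/(1.403e+05·0.0508) = 0.01403.
Step 4 — Bandwidth: Δω = ω₀/Q = 1e+07 rad/s; BW = Δω/(2π) = 1.592e+06 Hz.

(a) f₀ = 2.233e+04 Hz  (b) Q = 0.01403  (c) BW = 1.592e+06 Hz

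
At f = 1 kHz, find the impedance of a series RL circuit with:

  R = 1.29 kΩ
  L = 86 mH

Step 1 — Angular frequency: ω = 2π·f = 2π·1000 = 6283 rad/s.
Step 2 — Component impedances:
  R: Z = R = 1290 Ω
  L: Z = jωL = j·6283·0.086 = 0 + j540.4 Ω
Step 3 — Series combination: Z_total = R + L = 1290 + j540.4 Ω = 1399∠22.7° Ω.

Z = 1290 + j540.4 Ω = 1399∠22.7° Ω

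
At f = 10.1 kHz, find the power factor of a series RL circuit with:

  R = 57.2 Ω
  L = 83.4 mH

Step 1 — Angular frequency: ω = 2π·f = 2π·1.01e+04 = 6.346e+04 rad/s.
Step 2 — Component impedances:
  R: Z = R = 57.2 Ω
  L: Z = jωL = j·6.346e+04·0.0834 = 0 + j5293 Ω
Step 3 — Series combination: Z_total = R + L = 57.2 + j5293 Ω = 5293∠89.4° Ω.
Step 4 — Power factor: PF = cos(φ) = Re(Z)/|Z| = 57.2/5293 = 0.01081.
Step 5 — Type: Im(Z) = 5293 ⇒ lagging (phase φ = 89.4°).

PF = 0.01081 (lagging, φ = 89.4°)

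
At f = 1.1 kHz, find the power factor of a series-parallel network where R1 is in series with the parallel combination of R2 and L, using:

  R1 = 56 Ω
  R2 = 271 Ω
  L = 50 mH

Step 1 — Angular frequency: ω = 2π·f = 2π·1100 = 6912 rad/s.
Step 2 — Component impedances:
  R1: Z = R = 56 Ω
  R2: Z = R = 271 Ω
  L: Z = jωL = j·6912·0.05 = 0 + j345.6 Ω
Step 3 — Parallel branch: R2 || L = 1/(1/R2 + 1/L) = 167.8 + j131.6 Ω.
Step 4 — Series with R1: Z_total = R1 + (R2 || L) = 223.8 + j131.6 Ω = 259.6∠30.5° Ω.
Step 5 — Power factor: PF = cos(φ) = Re(Z)/|Z| = 223.81/259.63 = 0.862.
Step 6 — Type: Im(Z) = 131.6 ⇒ lagging (phase φ = 30.5°).

PF = 0.862 (lagging, φ = 30.5°)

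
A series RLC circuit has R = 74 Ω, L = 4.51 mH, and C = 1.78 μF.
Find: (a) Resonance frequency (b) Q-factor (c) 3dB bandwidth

Step 1 — Resonance: ω₀ = 1/√(LC) = 1/√(0.00451·1.78e-06) = 1.116e+04 rad/s.
Step 2 — f₀ = ω₀/(2π) = 1776 Hz.
Step 3 — Series Q: Q = ω₀L/R = 1.116e+04·0.00451/74 = 0.6802.
Step 4 — Bandwidth: Δω = ω₀/Q = 1.641e+04 rad/s; BW = Δω/(2π) = 2611 Hz.

(a) f₀ = 1776 Hz  (b) Q = 0.6802  (c) BW = 2611 Hz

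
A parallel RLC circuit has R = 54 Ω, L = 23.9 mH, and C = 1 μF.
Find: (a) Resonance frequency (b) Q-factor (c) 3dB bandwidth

Step 1 — Resonance: ω₀ = 1/√(LC) = 1/√(0.0239·1e-06) = 6468 rad/s.
Step 2 — f₀ = ω₀/(2π) = 1029 Hz.
Step 3 — Parallel Q: Q = R/(ω₀L) = 54/(6468·0.0239) = 0.3493.
Step 4 — Bandwidth: Δω = ω₀/Q = 1.852e+04 rad/s; BW = Δω/(2π) = 2947 Hz.

(a) f₀ = 1029 Hz  (b) Q = 0.3493  (c) BW = 2947 Hz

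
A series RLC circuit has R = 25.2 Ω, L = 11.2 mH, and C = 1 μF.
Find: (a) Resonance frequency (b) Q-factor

Step 1 — Resonance condition Im(Z)=0 gives ω₀ = 1/√(LC).
Step 2 — ω₀ = 1/√(0.0112·1e-06) = 9449 rad/s.
Step 3 — f₀ = ω₀/(2π) = 1504 Hz.
Step 4 — Series Q: Q = ω₀L/R = 9449·0.0112/25.2 = 4.2.

(a) f₀ = 1504 Hz  (b) Q = 4.2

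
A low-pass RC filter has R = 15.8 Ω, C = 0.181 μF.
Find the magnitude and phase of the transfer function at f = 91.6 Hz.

Step 1 — Angular frequency: ω = 2π·91.6 = 575.5 rad/s.
Step 2 — Transfer function: H(jω) = 1/(1 + jωRC).
Step 3 — Denominator: 1 + jωRC = 1 + j·575.5·15.8·1.81e-07 = 1 + j0.001646.
Step 4 — H = 1 - j0.001646.
Step 5 — Magnitude: |H| = 1 (-0.0 dB); phase: φ = -0.1°.

|H| = 1 (-0.0 dB), φ = -0.1°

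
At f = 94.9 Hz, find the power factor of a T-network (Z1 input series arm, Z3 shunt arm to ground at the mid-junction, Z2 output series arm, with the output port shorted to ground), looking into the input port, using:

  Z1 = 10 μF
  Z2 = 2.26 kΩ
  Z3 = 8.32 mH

Step 1 — Angular frequency: ω = 2π·f = 2π·94.9 = 596.3 rad/s.
Step 2 — Component impedances:
  Z1: Z = 1/(jωC) = -j/(ω·C) = 0 - j167.7 Ω
  Z2: Z = R = 2260 Ω
  Z3: Z = jωL = j·596.3·0.00832 = 0 + j4.961 Ω
Step 3 — With the output port shorted to ground, the output series arm Z2 runs from the junction to ground; the shunt arm Z3 also runs from the junction to ground. They appear in parallel: Z3 || Z2 = 0.01089 + j4.961 Ω.
Step 4 — Series with input arm Z1: Z_in = Z1 + (Z3 || Z2) = 0.01089 - j162.7 Ω = 162.7∠-90.0° Ω.
Step 5 — Power factor: PF = cos(φ) = Re(Z)/|Z| = 0.01089/162.75 = 6.691e-05.
Step 6 — Type: Im(Z) = -162.7 ⇒ leading (phase φ = -90.0°).

PF = 6.691e-05 (leading, φ = -90.0°)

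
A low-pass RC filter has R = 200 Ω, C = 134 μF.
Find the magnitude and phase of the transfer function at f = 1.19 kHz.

Step 1 — Angular frequency: ω = 2π·1190 = 7477 rad/s.
Step 2 — Transfer function: H(jω) = 1/(1 + jωRC).
Step 3 — Denominator: 1 + jωRC = 1 + j·7477·200·0.000134 = 1 + j200.4.
Step 4 — H = 2.49e-05 - j0.00499.
Step 5 — Magnitude: |H| = 0.00499 (-46.0 dB); phase: φ = -89.7°.

|H| = 0.00499 (-46.0 dB), φ = -89.7°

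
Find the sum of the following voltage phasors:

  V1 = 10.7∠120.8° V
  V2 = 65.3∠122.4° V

Step 1 — Convert each phasor to rectangular form:
  V1 = 10.7·(cos(120.8°) + j·sin(120.8°)) = -5.479 + j9.191 V
  V2 = 65.3·(cos(122.4°) + j·sin(122.4°)) = -34.99 + j55.13 V
Step 2 — Sum components: V_total = -40.47 + j64.33 V.
Step 3 — Convert to polar: |V_total| = 76 V, ∠V_total = 122.2°.

V_total = 76∠122.2° V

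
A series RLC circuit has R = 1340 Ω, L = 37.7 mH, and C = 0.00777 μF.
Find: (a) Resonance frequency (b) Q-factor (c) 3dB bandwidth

Step 1 — Resonance condition Im(Z)=0 gives ω₀ = 1/√(LC).
Step 2 — ω₀ = 1/√(0.0377·7.77e-09) = 5.843e+04 rad/s.
Step 3 — f₀ = ω₀/(2π) = 9299 Hz.
Step 4 — Series Q: Q = ω₀L/R = 5.843e+04·0.0377/1340 = 1.644.
Step 5 — 3dB bandwidth: Δω = ω₀/Q = 3.554e+04 rad/s; BW = Δω/(2π) = 5657 Hz.

(a) f₀ = 9299 Hz  (b) Q = 1.644  (c) BW = 5657 Hz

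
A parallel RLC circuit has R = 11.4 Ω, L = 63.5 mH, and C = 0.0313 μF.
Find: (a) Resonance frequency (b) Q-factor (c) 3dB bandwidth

Step 1 — Resonance: ω₀ = 1/√(LC) = 1/√(0.0635·3.13e-08) = 2.243e+04 rad/s.
Step 2 — f₀ = ω₀/(2π) = 3570 Hz.
Step 3 — Parallel Q: Q = R/(ω₀L) = 11.4/(2.243e+04·0.0635) = 0.008004.
Step 4 — Bandwidth: Δω = ω₀/Q = 2.803e+06 rad/s; BW = Δω/(2π) = 4.46e+05 Hz.

(a) f₀ = 3570 Hz  (b) Q = 0.008004  (c) BW = 4.46e+05 Hz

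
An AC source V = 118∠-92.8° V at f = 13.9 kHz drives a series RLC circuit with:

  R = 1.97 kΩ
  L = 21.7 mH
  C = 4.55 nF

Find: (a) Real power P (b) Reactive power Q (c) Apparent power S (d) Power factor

Step 1 — Angular frequency: ω = 2π·f = 2π·1.39e+04 = 8.734e+04 rad/s.
Step 2 — Component impedances:
  R: Z = R = 1970 Ω
  L: Z = jωL = j·8.734e+04·0.0217 = 0 + j1895 Ω
  C: Z = 1/(jωC) = -j/(ω·C) = 0 - j2516 Ω
Step 3 — Series combination: Z_total = R + L + C = 1970 - j621.3 Ω = 2066∠-17.5° Ω.
Step 4 — Source phasor: V = 118∠-92.8° V = -5.764 - j117.9 V.
Step 5 — Current: I = V / Z = 0.0145 - j0.05525 A = 0.05712∠-75.3° A.
Step 6 — Complex power: S = V·I* = 6.429 - j2.027 VA.
Step 7 — Real power: P = Re(S) = 6.429 W.
Step 8 — Reactive power: Q = Im(S) = -2.027 VAR.
Step 9 — Apparent power: |S| = 6.741 VA.
Step 10 — Power factor: PF = P/|S| = 0.9537 (leading).

(a) P = 6.429 W  (b) Q = -2.027 VAR  (c) S = 6.741 VA  (d) PF = 0.9537 (leading)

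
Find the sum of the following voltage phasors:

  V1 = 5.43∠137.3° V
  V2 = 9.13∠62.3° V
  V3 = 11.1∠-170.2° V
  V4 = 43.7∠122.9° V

Step 1 — Convert each phasor to rectangular form:
  V1 = 5.43·(cos(137.3°) + j·sin(137.3°)) = -3.991 + j3.682 V
  V2 = 9.13·(cos(62.3°) + j·sin(62.3°)) = 4.244 + j8.084 V
  V3 = 11.1·(cos(-170.2°) + j·sin(-170.2°)) = -10.94 - j1.889 V
  V4 = 43.7·(cos(122.9°) + j·sin(122.9°)) = -23.74 + j36.69 V
Step 2 — Sum components: V_total = -34.42 + j46.57 V.
Step 3 — Convert to polar: |V_total| = 57.91 V, ∠V_total = 126.5°.

V_total = 57.91∠126.5° V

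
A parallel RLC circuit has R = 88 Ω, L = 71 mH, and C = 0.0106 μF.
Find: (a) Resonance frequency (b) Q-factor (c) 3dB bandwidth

Step 1 — Resonance: ω₀ = 1/√(LC) = 1/√(0.071·1.06e-08) = 3.645e+04 rad/s.
Step 2 — f₀ = ω₀/(2π) = 5801 Hz.
Step 3 — Parallel Q: Q = R/(ω₀L) = 88/(3.645e+04·0.071) = 0.034.
Step 4 — Bandwidth: Δω = ω₀/Q = 1.072e+06 rad/s; BW = Δω/(2π) = 1.706e+05 Hz.

(a) f₀ = 5801 Hz  (b) Q = 0.034  (c) BW = 1.706e+05 Hz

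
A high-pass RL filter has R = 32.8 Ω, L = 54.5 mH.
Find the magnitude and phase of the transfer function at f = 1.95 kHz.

Step 1 — Angular frequency: ω = 2π·1950 = 1.225e+04 rad/s.
Step 2 — Transfer function: H(jω) = jωL/(R + jωL).
Step 3 — Numerator jωL = j·667.7; denominator R + jωL = 32.8 + j667.7.
Step 4 — H = 0.9976 + j0.049.
Step 5 — Magnitude: |H| = 0.9988 (-0.0 dB); phase: φ = 2.8°.

|H| = 0.9988 (-0.0 dB), φ = 2.8°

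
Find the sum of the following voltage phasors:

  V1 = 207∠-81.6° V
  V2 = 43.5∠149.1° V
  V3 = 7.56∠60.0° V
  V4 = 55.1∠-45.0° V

Step 1 — Convert each phasor to rectangular form:
  V1 = 207·(cos(-81.6°) + j·sin(-81.6°)) = 30.24 - j204.8 V
  V2 = 43.5·(cos(149.1°) + j·sin(149.1°)) = -37.33 + j22.34 V
  V3 = 7.56·(cos(60.0°) + j·sin(60.0°)) = 3.78 + j6.547 V
  V4 = 55.1·(cos(-45.0°) + j·sin(-45.0°)) = 38.96 - j38.96 V
Step 2 — Sum components: V_total = 35.65 - j214.9 V.
Step 3 — Convert to polar: |V_total| = 217.8 V, ∠V_total = -80.6°.

V_total = 217.8∠-80.6° V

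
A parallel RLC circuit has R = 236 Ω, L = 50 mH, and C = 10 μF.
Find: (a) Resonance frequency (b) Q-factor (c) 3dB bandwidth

Step 1 — Resonance: ω₀ = 1/√(LC) = 1/√(0.05·1e-05) = 1414 rad/s.
Step 2 — f₀ = ω₀/(2π) = 225.1 Hz.
Step 3 — Parallel Q: Q = R/(ω₀L) = 236/(1414·0.05) = 3.338.
Step 4 — Bandwidth: Δω = ω₀/Q = 423.7 rad/s; BW = Δω/(2π) = 67.44 Hz.

(a) f₀ = 225.1 Hz  (b) Q = 3.338  (c) BW = 67.44 Hz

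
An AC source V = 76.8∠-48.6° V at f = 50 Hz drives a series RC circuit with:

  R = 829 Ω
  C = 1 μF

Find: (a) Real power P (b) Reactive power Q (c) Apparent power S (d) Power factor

Step 1 — Angular frequency: ω = 2π·f = 2π·50 = 314.2 rad/s.
Step 2 — Component impedances:
  R: Z = R = 829 Ω
  C: Z = 1/(jωC) = -j/(ω·C) = 0 - j3183 Ω
Step 3 — Series combination: Z_total = R + C = 829 - j3183 Ω = 3289∠-75.4° Ω.
Step 4 — Source phasor: V = 76.8∠-48.6° V = 50.79 - j57.61 V.
Step 5 — Current: I = V / Z = 0.02084 + j0.01053 A = 0.02335∠26.8° A.
Step 6 — Complex power: S = V·I* = 0.4519 - j1.735 VA.
Step 7 — Real power: P = Re(S) = 0.4519 W.
Step 8 — Reactive power: Q = Im(S) = -1.735 VAR.
Step 9 — Apparent power: |S| = 1.793 VA.
Step 10 — Power factor: PF = P/|S| = 0.252 (leading).

(a) P = 0.4519 W  (b) Q = -1.735 VAR  (c) S = 1.793 VA  (d) PF = 0.252 (leading)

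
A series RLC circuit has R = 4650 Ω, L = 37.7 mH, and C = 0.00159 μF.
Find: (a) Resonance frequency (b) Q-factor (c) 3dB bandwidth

Step 1 — Resonance condition Im(Z)=0 gives ω₀ = 1/√(LC).
Step 2 — ω₀ = 1/√(0.0377·1.59e-09) = 1.292e+05 rad/s.
Step 3 — f₀ = ω₀/(2π) = 2.056e+04 Hz.
Step 4 — Series Q: Q = ω₀L/R = 1.292e+05·0.0377/4650 = 1.047.
Step 5 — 3dB bandwidth: Δω = ω₀/Q = 1.233e+05 rad/s; BW = Δω/(2π) = 1.963e+04 Hz.

(a) f₀ = 2.056e+04 Hz  (b) Q = 1.047  (c) BW = 1.963e+04 Hz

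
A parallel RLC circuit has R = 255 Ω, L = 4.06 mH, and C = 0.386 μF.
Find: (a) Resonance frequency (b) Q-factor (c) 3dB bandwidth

Step 1 — Resonance: ω₀ = 1/√(LC) = 1/√(0.00406·3.86e-07) = 2.526e+04 rad/s.
Step 2 — f₀ = ω₀/(2π) = 4020 Hz.
Step 3 — Parallel Q: Q = R/(ω₀L) = 255/(2.526e+04·0.00406) = 2.486.
Step 4 — Bandwidth: Δω = ω₀/Q = 1.016e+04 rad/s; BW = Δω/(2π) = 1617 Hz.

(a) f₀ = 4020 Hz  (b) Q = 2.486  (c) BW = 1617 Hz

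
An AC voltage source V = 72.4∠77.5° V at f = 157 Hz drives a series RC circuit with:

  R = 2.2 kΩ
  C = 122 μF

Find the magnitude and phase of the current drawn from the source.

Step 1 — Angular frequency: ω = 2π·f = 2π·157 = 986.5 rad/s.
Step 2 — Component impedances:
  R: Z = R = 2200 Ω
  C: Z = 1/(jωC) = -j/(ω·C) = 0 - j8.309 Ω
Step 3 — Series combination: Z_total = R + C = 2200 - j8.309 Ω = 2200∠-0.2° Ω.
Step 4 — Source phasor: V = 72.4∠77.5° V = 15.67 + j70.68 V.
Step 5 — Ohm's law: I = V / Z_total = (15.67 + j70.68) / (2200 - j8.309) = 0.007001 + j0.03216 A.
Step 6 — Convert to polar: |I| = 0.03291 A, ∠I = 77.7°.

I = 0.03291∠77.7° A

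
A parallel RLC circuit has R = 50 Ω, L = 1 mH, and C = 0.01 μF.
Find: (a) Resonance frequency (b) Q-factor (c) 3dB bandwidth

Step 1 — Resonance: ω₀ = 1/√(LC) = 1/√(0.001·1e-08) = 3.162e+05 rad/s.
Step 2 — f₀ = ω₀/(2π) = 5.033e+04 Hz.
Step 3 — Parallel Q: Q = R/(ω₀L) = 50/(3.162e+05·0.001) = 0.1581.
Step 4 — Bandwidth: Δω = ω₀/Q = 2e+06 rad/s; BW = Δω/(2π) = 3.183e+05 Hz.

(a) f₀ = 5.033e+04 Hz  (b) Q = 0.1581  (c) BW = 3.183e+05 Hz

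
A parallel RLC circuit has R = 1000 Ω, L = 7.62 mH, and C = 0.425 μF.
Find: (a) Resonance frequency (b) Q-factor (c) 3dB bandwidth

Step 1 — Resonance: ω₀ = 1/√(LC) = 1/√(0.00762·4.25e-07) = 1.757e+04 rad/s.
Step 2 — f₀ = ω₀/(2π) = 2797 Hz.
Step 3 — Parallel Q: Q = R/(ω₀L) = 1000/(1.757e+04·0.00762) = 7.468.
Step 4 — Bandwidth: Δω = ω₀/Q = 2353 rad/s; BW = Δω/(2π) = 374.5 Hz.

(a) f₀ = 2797 Hz  (b) Q = 7.468  (c) BW = 374.5 Hz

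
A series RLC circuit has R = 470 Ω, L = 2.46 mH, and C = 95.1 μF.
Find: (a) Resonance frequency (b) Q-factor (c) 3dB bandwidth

Step 1 — Resonance condition Im(Z)=0 gives ω₀ = 1/√(LC).
Step 2 — ω₀ = 1/√(0.00246·9.51e-05) = 2067 rad/s.
Step 3 — f₀ = ω₀/(2π) = 329.1 Hz.
Step 4 — Series Q: Q = ω₀L/R = 2067·0.00246/470 = 0.01082.
Step 5 — 3dB bandwidth: Δω = ω₀/Q = 1.911e+05 rad/s; BW = Δω/(2π) = 3.041e+04 Hz.

(a) f₀ = 329.1 Hz  (b) Q = 0.01082  (c) BW = 3.041e+04 Hz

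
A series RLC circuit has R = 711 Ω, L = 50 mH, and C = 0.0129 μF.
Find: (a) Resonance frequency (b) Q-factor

Step 1 — Resonance condition Im(Z)=0 gives ω₀ = 1/√(LC).
Step 2 — ω₀ = 1/√(0.05·1.29e-08) = 3.937e+04 rad/s.
Step 3 — f₀ = ω₀/(2π) = 6267 Hz.
Step 4 — Series Q: Q = ω₀L/R = 3.937e+04·0.05/711 = 2.769.

(a) f₀ = 6267 Hz  (b) Q = 2.769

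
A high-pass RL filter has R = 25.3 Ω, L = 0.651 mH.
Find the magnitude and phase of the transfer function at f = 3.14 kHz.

Step 1 — Angular frequency: ω = 2π·3140 = 1.973e+04 rad/s.
Step 2 — Transfer function: H(jω) = jωL/(R + jωL).
Step 3 — Numerator jωL = j·12.84; denominator R + jωL = 25.3 + j12.84.
Step 4 — H = 0.2049 + j0.4036.
Step 5 — Magnitude: |H| = 0.4527 (-6.9 dB); phase: φ = 63.1°.

|H| = 0.4527 (-6.9 dB), φ = 63.1°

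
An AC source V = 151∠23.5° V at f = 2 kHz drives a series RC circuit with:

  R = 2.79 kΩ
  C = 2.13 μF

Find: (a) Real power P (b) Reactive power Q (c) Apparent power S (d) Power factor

Step 1 — Angular frequency: ω = 2π·f = 2π·2000 = 1.257e+04 rad/s.
Step 2 — Component impedances:
  R: Z = R = 2790 Ω
  C: Z = 1/(jωC) = -j/(ω·C) = 0 - j37.36 Ω
Step 3 — Series combination: Z_total = R + C = 2790 - j37.36 Ω = 2790∠-0.8° Ω.
Step 4 — Source phasor: V = 151∠23.5° V = 138.5 + j60.21 V.
Step 5 — Current: I = V / Z = 0.04934 + j0.02224 A = 0.05412∠24.3° A.
Step 6 — Complex power: S = V·I* = 8.171 - j0.1094 VA.
Step 7 — Real power: P = Re(S) = 8.171 W.
Step 8 — Reactive power: Q = Im(S) = -0.1094 VAR.
Step 9 — Apparent power: |S| = 8.172 VA.
Step 10 — Power factor: PF = P/|S| = 0.9999 (leading).

(a) P = 8.171 W  (b) Q = -0.1094 VAR  (c) S = 8.172 VA  (d) PF = 0.9999 (leading)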